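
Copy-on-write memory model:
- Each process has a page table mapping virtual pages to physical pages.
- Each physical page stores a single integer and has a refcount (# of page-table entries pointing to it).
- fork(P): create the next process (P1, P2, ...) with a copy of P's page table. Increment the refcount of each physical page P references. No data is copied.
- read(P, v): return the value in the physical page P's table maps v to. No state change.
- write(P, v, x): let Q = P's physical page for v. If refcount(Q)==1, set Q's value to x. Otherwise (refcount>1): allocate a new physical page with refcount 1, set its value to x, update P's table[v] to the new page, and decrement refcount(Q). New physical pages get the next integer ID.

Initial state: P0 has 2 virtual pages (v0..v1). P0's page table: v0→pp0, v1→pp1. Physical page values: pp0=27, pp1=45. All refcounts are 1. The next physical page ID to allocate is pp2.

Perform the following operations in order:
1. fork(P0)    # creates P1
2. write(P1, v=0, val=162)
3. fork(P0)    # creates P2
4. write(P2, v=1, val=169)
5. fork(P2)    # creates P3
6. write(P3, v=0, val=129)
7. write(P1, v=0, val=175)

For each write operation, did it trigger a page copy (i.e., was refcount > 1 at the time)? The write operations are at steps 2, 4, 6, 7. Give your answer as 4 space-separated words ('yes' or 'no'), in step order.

Op 1: fork(P0) -> P1. 2 ppages; refcounts: pp0:2 pp1:2
Op 2: write(P1, v0, 162). refcount(pp0)=2>1 -> COPY to pp2. 3 ppages; refcounts: pp0:1 pp1:2 pp2:1
Op 3: fork(P0) -> P2. 3 ppages; refcounts: pp0:2 pp1:3 pp2:1
Op 4: write(P2, v1, 169). refcount(pp1)=3>1 -> COPY to pp3. 4 ppages; refcounts: pp0:2 pp1:2 pp2:1 pp3:1
Op 5: fork(P2) -> P3. 4 ppages; refcounts: pp0:3 pp1:2 pp2:1 pp3:2
Op 6: write(P3, v0, 129). refcount(pp0)=3>1 -> COPY to pp4. 5 ppages; refcounts: pp0:2 pp1:2 pp2:1 pp3:2 pp4:1
Op 7: write(P1, v0, 175). refcount(pp2)=1 -> write in place. 5 ppages; refcounts: pp0:2 pp1:2 pp2:1 pp3:2 pp4:1

yes yes yes no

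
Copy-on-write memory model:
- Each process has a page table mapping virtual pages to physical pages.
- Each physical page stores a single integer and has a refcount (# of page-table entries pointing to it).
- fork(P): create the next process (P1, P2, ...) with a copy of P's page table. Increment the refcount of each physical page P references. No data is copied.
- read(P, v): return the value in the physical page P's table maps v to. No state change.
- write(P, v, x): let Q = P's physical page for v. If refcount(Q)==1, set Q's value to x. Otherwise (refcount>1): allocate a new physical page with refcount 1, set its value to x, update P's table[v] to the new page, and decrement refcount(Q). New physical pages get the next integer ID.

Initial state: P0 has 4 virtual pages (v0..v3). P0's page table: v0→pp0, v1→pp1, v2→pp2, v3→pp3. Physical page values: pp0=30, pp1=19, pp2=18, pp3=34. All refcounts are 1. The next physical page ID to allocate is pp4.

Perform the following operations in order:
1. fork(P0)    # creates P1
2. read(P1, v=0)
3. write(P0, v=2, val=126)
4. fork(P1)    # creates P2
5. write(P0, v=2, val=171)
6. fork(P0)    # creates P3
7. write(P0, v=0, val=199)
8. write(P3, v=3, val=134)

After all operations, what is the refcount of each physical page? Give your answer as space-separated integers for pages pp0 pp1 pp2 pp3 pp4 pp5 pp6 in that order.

Op 1: fork(P0) -> P1. 4 ppages; refcounts: pp0:2 pp1:2 pp2:2 pp3:2
Op 2: read(P1, v0) -> 30. No state change.
Op 3: write(P0, v2, 126). refcount(pp2)=2>1 -> COPY to pp4. 5 ppages; refcounts: pp0:2 pp1:2 pp2:1 pp3:2 pp4:1
Op 4: fork(P1) -> P2. 5 ppages; refcounts: pp0:3 pp1:3 pp2:2 pp3:3 pp4:1
Op 5: write(P0, v2, 171). refcount(pp4)=1 -> write in place. 5 ppages; refcounts: pp0:3 pp1:3 pp2:2 pp3:3 pp4:1
Op 6: fork(P0) -> P3. 5 ppages; refcounts: pp0:4 pp1:4 pp2:2 pp3:4 pp4:2
Op 7: write(P0, v0, 199). refcount(pp0)=4>1 -> COPY to pp5. 6 ppages; refcounts: pp0:3 pp1:4 pp2:2 pp3:4 pp4:2 pp5:1
Op 8: write(P3, v3, 134). refcount(pp3)=4>1 -> COPY to pp6. 7 ppages; refcounts: pp0:3 pp1:4 pp2:2 pp3:3 pp4:2 pp5:1 pp6:1

Answer: 3 4 2 3 2 1 1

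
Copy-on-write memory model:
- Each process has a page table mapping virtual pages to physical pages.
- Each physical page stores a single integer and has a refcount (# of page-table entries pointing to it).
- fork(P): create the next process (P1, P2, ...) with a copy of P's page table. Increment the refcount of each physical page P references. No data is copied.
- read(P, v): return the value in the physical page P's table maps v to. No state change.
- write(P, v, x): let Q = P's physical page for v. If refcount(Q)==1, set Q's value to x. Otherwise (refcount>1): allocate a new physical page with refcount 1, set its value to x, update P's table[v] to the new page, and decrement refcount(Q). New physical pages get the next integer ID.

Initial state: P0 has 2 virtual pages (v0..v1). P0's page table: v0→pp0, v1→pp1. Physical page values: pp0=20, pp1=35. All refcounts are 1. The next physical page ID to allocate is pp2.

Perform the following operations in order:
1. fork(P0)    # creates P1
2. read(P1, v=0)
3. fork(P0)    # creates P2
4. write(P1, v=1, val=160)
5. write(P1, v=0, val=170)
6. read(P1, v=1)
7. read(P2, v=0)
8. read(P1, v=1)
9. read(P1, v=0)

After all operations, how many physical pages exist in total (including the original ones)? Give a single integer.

Op 1: fork(P0) -> P1. 2 ppages; refcounts: pp0:2 pp1:2
Op 2: read(P1, v0) -> 20. No state change.
Op 3: fork(P0) -> P2. 2 ppages; refcounts: pp0:3 pp1:3
Op 4: write(P1, v1, 160). refcount(pp1)=3>1 -> COPY to pp2. 3 ppages; refcounts: pp0:3 pp1:2 pp2:1
Op 5: write(P1, v0, 170). refcount(pp0)=3>1 -> COPY to pp3. 4 ppages; refcounts: pp0:2 pp1:2 pp2:1 pp3:1
Op 6: read(P1, v1) -> 160. No state change.
Op 7: read(P2, v0) -> 20. No state change.
Op 8: read(P1, v1) -> 160. No state change.
Op 9: read(P1, v0) -> 170. No state change.

Answer: 4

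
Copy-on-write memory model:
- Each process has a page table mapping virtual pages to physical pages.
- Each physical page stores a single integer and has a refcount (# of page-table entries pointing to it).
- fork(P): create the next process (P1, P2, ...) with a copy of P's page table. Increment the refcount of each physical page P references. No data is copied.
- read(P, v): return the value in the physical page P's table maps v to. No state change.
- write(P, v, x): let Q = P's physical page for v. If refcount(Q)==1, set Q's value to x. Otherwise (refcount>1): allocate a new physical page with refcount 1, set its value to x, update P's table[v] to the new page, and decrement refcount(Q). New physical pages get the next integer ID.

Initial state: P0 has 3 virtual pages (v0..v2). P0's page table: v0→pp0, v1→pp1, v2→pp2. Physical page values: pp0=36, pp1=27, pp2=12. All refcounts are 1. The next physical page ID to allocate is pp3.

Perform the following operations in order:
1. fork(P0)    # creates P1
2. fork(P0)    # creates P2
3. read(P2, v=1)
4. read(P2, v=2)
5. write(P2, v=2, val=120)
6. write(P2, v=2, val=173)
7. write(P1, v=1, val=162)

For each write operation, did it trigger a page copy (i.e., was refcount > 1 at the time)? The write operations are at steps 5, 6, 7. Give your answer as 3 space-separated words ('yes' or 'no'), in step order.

Op 1: fork(P0) -> P1. 3 ppages; refcounts: pp0:2 pp1:2 pp2:2
Op 2: fork(P0) -> P2. 3 ppages; refcounts: pp0:3 pp1:3 pp2:3
Op 3: read(P2, v1) -> 27. No state change.
Op 4: read(P2, v2) -> 12. No state change.
Op 5: write(P2, v2, 120). refcount(pp2)=3>1 -> COPY to pp3. 4 ppages; refcounts: pp0:3 pp1:3 pp2:2 pp3:1
Op 6: write(P2, v2, 173). refcount(pp3)=1 -> write in place. 4 ppages; refcounts: pp0:3 pp1:3 pp2:2 pp3:1
Op 7: write(P1, v1, 162). refcount(pp1)=3>1 -> COPY to pp4. 5 ppages; refcounts: pp0:3 pp1:2 pp2:2 pp3:1 pp4:1

yes no yes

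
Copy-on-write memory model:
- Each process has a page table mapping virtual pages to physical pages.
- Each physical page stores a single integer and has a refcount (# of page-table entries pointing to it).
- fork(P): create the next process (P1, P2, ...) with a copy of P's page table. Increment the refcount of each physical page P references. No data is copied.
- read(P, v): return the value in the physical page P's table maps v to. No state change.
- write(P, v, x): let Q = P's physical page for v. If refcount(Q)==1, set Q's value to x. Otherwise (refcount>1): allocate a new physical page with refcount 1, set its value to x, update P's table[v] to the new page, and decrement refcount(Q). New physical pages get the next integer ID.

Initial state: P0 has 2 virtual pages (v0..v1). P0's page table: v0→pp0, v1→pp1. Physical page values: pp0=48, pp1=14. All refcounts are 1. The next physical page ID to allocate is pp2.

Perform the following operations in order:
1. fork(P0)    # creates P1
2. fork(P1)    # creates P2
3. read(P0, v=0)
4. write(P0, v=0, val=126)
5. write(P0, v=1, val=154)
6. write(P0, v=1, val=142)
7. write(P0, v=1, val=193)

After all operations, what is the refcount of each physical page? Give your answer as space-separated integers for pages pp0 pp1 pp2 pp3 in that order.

Op 1: fork(P0) -> P1. 2 ppages; refcounts: pp0:2 pp1:2
Op 2: fork(P1) -> P2. 2 ppages; refcounts: pp0:3 pp1:3
Op 3: read(P0, v0) -> 48. No state change.
Op 4: write(P0, v0, 126). refcount(pp0)=3>1 -> COPY to pp2. 3 ppages; refcounts: pp0:2 pp1:3 pp2:1
Op 5: write(P0, v1, 154). refcount(pp1)=3>1 -> COPY to pp3. 4 ppages; refcounts: pp0:2 pp1:2 pp2:1 pp3:1
Op 6: write(P0, v1, 142). refcount(pp3)=1 -> write in place. 4 ppages; refcounts: pp0:2 pp1:2 pp2:1 pp3:1
Op 7: write(P0, v1, 193). refcount(pp3)=1 -> write in place. 4 ppages; refcounts: pp0:2 pp1:2 pp2:1 pp3:1

Answer: 2 2 1 1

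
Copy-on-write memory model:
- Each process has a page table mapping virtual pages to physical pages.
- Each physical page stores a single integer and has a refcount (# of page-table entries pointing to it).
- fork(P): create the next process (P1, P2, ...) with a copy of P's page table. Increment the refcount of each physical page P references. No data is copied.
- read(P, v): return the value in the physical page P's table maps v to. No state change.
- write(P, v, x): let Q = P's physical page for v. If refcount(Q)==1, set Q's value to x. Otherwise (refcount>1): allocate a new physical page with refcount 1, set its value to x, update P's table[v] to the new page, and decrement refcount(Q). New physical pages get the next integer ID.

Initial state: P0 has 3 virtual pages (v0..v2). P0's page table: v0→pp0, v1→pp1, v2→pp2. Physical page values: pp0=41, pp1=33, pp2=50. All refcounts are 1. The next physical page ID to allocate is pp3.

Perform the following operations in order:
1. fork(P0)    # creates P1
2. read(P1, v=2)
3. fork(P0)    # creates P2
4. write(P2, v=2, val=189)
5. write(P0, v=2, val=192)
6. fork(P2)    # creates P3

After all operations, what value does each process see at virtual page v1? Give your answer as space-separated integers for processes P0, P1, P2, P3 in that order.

Op 1: fork(P0) -> P1. 3 ppages; refcounts: pp0:2 pp1:2 pp2:2
Op 2: read(P1, v2) -> 50. No state change.
Op 3: fork(P0) -> P2. 3 ppages; refcounts: pp0:3 pp1:3 pp2:3
Op 4: write(P2, v2, 189). refcount(pp2)=3>1 -> COPY to pp3. 4 ppages; refcounts: pp0:3 pp1:3 pp2:2 pp3:1
Op 5: write(P0, v2, 192). refcount(pp2)=2>1 -> COPY to pp4. 5 ppages; refcounts: pp0:3 pp1:3 pp2:1 pp3:1 pp4:1
Op 6: fork(P2) -> P3. 5 ppages; refcounts: pp0:4 pp1:4 pp2:1 pp3:2 pp4:1
P0: v1 -> pp1 = 33
P1: v1 -> pp1 = 33
P2: v1 -> pp1 = 33
P3: v1 -> pp1 = 33

Answer: 33 33 33 33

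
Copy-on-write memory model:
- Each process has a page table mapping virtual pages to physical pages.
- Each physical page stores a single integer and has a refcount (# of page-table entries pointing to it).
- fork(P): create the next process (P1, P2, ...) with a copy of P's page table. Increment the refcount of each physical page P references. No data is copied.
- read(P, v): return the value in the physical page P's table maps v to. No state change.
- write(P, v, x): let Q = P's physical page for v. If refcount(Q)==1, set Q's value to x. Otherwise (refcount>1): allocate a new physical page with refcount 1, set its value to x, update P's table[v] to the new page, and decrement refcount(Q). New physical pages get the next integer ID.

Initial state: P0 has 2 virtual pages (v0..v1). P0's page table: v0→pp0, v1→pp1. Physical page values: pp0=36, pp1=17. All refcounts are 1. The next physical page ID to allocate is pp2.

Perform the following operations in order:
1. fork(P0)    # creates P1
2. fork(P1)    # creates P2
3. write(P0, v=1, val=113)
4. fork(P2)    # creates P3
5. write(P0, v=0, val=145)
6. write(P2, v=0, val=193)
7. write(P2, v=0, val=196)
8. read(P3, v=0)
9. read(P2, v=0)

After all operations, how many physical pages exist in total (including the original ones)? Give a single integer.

Answer: 5

Derivation:
Op 1: fork(P0) -> P1. 2 ppages; refcounts: pp0:2 pp1:2
Op 2: fork(P1) -> P2. 2 ppages; refcounts: pp0:3 pp1:3
Op 3: write(P0, v1, 113). refcount(pp1)=3>1 -> COPY to pp2. 3 ppages; refcounts: pp0:3 pp1:2 pp2:1
Op 4: fork(P2) -> P3. 3 ppages; refcounts: pp0:4 pp1:3 pp2:1
Op 5: write(P0, v0, 145). refcount(pp0)=4>1 -> COPY to pp3. 4 ppages; refcounts: pp0:3 pp1:3 pp2:1 pp3:1
Op 6: write(P2, v0, 193). refcount(pp0)=3>1 -> COPY to pp4. 5 ppages; refcounts: pp0:2 pp1:3 pp2:1 pp3:1 pp4:1
Op 7: write(P2, v0, 196). refcount(pp4)=1 -> write in place. 5 ppages; refcounts: pp0:2 pp1:3 pp2:1 pp3:1 pp4:1
Op 8: read(P3, v0) -> 36. No state change.
Op 9: read(P2, v0) -> 196. No state change.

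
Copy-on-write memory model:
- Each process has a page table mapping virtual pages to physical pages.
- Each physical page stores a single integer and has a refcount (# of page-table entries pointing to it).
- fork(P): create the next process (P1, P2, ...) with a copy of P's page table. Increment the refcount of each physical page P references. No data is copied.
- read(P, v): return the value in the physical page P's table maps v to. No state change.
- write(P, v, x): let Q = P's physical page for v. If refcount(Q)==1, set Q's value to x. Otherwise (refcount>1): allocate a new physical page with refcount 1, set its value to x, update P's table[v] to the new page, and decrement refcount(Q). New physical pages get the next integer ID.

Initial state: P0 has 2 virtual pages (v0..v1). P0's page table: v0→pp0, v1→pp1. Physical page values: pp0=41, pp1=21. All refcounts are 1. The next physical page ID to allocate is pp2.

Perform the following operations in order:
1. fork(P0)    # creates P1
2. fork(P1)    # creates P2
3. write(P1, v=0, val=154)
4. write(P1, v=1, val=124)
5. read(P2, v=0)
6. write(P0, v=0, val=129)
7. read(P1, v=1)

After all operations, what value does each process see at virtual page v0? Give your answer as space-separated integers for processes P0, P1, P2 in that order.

Op 1: fork(P0) -> P1. 2 ppages; refcounts: pp0:2 pp1:2
Op 2: fork(P1) -> P2. 2 ppages; refcounts: pp0:3 pp1:3
Op 3: write(P1, v0, 154). refcount(pp0)=3>1 -> COPY to pp2. 3 ppages; refcounts: pp0:2 pp1:3 pp2:1
Op 4: write(P1, v1, 124). refcount(pp1)=3>1 -> COPY to pp3. 4 ppages; refcounts: pp0:2 pp1:2 pp2:1 pp3:1
Op 5: read(P2, v0) -> 41. No state change.
Op 6: write(P0, v0, 129). refcount(pp0)=2>1 -> COPY to pp4. 5 ppages; refcounts: pp0:1 pp1:2 pp2:1 pp3:1 pp4:1
Op 7: read(P1, v1) -> 124. No state change.
P0: v0 -> pp4 = 129
P1: v0 -> pp2 = 154
P2: v0 -> pp0 = 41

Answer: 129 154 41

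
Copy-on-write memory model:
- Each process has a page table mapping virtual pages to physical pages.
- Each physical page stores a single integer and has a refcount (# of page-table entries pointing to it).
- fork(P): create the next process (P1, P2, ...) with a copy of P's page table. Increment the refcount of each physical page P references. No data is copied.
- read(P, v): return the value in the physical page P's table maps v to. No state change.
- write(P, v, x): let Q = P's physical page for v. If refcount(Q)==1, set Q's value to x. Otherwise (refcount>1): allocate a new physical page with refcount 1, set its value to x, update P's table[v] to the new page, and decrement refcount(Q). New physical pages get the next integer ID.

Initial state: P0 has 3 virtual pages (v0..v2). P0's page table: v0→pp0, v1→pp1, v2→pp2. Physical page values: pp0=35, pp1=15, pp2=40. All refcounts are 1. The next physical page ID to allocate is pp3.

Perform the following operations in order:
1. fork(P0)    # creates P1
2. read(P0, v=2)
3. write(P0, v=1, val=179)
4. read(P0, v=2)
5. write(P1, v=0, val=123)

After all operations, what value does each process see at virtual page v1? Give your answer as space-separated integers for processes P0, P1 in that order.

Answer: 179 15

Derivation:
Op 1: fork(P0) -> P1. 3 ppages; refcounts: pp0:2 pp1:2 pp2:2
Op 2: read(P0, v2) -> 40. No state change.
Op 3: write(P0, v1, 179). refcount(pp1)=2>1 -> COPY to pp3. 4 ppages; refcounts: pp0:2 pp1:1 pp2:2 pp3:1
Op 4: read(P0, v2) -> 40. No state change.
Op 5: write(P1, v0, 123). refcount(pp0)=2>1 -> COPY to pp4. 5 ppages; refcounts: pp0:1 pp1:1 pp2:2 pp3:1 pp4:1
P0: v1 -> pp3 = 179
P1: v1 -> pp1 = 15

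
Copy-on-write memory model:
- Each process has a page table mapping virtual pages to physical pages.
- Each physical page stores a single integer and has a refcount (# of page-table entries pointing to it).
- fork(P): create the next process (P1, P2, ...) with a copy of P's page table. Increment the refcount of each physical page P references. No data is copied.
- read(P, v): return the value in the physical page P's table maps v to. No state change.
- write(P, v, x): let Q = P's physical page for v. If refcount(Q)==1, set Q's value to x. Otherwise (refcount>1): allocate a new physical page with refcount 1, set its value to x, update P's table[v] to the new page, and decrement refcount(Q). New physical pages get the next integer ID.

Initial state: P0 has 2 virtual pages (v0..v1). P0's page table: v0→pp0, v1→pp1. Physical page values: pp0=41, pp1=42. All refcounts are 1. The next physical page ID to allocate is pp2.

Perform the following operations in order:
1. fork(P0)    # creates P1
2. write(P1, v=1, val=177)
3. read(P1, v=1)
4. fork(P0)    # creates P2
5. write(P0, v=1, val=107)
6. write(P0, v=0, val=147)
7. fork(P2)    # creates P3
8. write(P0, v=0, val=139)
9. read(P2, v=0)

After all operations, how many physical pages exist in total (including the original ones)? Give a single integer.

Op 1: fork(P0) -> P1. 2 ppages; refcounts: pp0:2 pp1:2
Op 2: write(P1, v1, 177). refcount(pp1)=2>1 -> COPY to pp2. 3 ppages; refcounts: pp0:2 pp1:1 pp2:1
Op 3: read(P1, v1) -> 177. No state change.
Op 4: fork(P0) -> P2. 3 ppages; refcounts: pp0:3 pp1:2 pp2:1
Op 5: write(P0, v1, 107). refcount(pp1)=2>1 -> COPY to pp3. 4 ppages; refcounts: pp0:3 pp1:1 pp2:1 pp3:1
Op 6: write(P0, v0, 147). refcount(pp0)=3>1 -> COPY to pp4. 5 ppages; refcounts: pp0:2 pp1:1 pp2:1 pp3:1 pp4:1
Op 7: fork(P2) -> P3. 5 ppages; refcounts: pp0:3 pp1:2 pp2:1 pp3:1 pp4:1
Op 8: write(P0, v0, 139). refcount(pp4)=1 -> write in place. 5 ppages; refcounts: pp0:3 pp1:2 pp2:1 pp3:1 pp4:1
Op 9: read(P2, v0) -> 41. No state change.

Answer: 5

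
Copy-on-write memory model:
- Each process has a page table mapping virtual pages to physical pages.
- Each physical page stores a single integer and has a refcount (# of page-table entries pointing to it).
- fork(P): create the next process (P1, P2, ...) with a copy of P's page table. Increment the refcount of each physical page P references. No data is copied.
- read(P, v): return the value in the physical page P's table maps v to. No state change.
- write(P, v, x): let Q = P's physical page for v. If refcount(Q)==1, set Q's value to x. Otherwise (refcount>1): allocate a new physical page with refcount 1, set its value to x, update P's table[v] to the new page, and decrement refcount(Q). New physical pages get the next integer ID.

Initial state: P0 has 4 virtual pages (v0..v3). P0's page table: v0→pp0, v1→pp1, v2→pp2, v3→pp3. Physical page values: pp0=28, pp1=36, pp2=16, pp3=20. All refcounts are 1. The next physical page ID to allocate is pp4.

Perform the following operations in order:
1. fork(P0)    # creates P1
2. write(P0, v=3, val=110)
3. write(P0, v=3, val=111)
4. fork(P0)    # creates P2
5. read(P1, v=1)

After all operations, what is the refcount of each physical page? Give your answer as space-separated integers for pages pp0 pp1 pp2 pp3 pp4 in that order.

Op 1: fork(P0) -> P1. 4 ppages; refcounts: pp0:2 pp1:2 pp2:2 pp3:2
Op 2: write(P0, v3, 110). refcount(pp3)=2>1 -> COPY to pp4. 5 ppages; refcounts: pp0:2 pp1:2 pp2:2 pp3:1 pp4:1
Op 3: write(P0, v3, 111). refcount(pp4)=1 -> write in place. 5 ppages; refcounts: pp0:2 pp1:2 pp2:2 pp3:1 pp4:1
Op 4: fork(P0) -> P2. 5 ppages; refcounts: pp0:3 pp1:3 pp2:3 pp3:1 pp4:2
Op 5: read(P1, v1) -> 36. No state change.

Answer: 3 3 3 1 2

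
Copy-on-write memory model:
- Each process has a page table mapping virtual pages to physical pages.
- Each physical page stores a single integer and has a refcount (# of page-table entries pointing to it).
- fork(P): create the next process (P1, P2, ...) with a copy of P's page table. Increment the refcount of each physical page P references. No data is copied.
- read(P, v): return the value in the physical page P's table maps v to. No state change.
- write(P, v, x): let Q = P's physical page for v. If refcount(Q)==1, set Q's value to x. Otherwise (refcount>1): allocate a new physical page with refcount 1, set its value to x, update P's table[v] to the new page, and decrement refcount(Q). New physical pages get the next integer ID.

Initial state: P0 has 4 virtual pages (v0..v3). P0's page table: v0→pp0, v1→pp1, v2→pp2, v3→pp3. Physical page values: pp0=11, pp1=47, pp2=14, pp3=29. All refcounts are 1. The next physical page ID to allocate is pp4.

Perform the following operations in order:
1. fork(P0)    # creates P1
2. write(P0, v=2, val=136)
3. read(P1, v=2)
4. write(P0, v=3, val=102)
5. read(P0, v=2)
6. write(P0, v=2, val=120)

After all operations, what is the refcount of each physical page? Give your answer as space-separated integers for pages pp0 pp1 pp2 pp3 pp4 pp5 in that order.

Op 1: fork(P0) -> P1. 4 ppages; refcounts: pp0:2 pp1:2 pp2:2 pp3:2
Op 2: write(P0, v2, 136). refcount(pp2)=2>1 -> COPY to pp4. 5 ppages; refcounts: pp0:2 pp1:2 pp2:1 pp3:2 pp4:1
Op 3: read(P1, v2) -> 14. No state change.
Op 4: write(P0, v3, 102). refcount(pp3)=2>1 -> COPY to pp5. 6 ppages; refcounts: pp0:2 pp1:2 pp2:1 pp3:1 pp4:1 pp5:1
Op 5: read(P0, v2) -> 136. No state change.
Op 6: write(P0, v2, 120). refcount(pp4)=1 -> write in place. 6 ppages; refcounts: pp0:2 pp1:2 pp2:1 pp3:1 pp4:1 pp5:1

Answer: 2 2 1 1 1 1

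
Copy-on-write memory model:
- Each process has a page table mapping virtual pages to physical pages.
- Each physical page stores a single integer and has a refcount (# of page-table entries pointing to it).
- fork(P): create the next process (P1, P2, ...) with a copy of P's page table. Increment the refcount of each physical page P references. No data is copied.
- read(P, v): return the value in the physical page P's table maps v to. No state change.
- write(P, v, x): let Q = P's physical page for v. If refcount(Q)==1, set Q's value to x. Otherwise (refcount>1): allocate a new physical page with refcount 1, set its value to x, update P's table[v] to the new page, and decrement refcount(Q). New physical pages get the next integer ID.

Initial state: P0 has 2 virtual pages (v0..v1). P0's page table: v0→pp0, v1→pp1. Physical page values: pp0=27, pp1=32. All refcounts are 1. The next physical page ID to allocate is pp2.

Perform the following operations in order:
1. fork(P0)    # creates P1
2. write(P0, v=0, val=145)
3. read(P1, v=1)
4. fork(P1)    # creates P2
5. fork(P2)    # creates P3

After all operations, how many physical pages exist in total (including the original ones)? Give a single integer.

Answer: 3

Derivation:
Op 1: fork(P0) -> P1. 2 ppages; refcounts: pp0:2 pp1:2
Op 2: write(P0, v0, 145). refcount(pp0)=2>1 -> COPY to pp2. 3 ppages; refcounts: pp0:1 pp1:2 pp2:1
Op 3: read(P1, v1) -> 32. No state change.
Op 4: fork(P1) -> P2. 3 ppages; refcounts: pp0:2 pp1:3 pp2:1
Op 5: fork(P2) -> P3. 3 ppages; refcounts: pp0:3 pp1:4 pp2:1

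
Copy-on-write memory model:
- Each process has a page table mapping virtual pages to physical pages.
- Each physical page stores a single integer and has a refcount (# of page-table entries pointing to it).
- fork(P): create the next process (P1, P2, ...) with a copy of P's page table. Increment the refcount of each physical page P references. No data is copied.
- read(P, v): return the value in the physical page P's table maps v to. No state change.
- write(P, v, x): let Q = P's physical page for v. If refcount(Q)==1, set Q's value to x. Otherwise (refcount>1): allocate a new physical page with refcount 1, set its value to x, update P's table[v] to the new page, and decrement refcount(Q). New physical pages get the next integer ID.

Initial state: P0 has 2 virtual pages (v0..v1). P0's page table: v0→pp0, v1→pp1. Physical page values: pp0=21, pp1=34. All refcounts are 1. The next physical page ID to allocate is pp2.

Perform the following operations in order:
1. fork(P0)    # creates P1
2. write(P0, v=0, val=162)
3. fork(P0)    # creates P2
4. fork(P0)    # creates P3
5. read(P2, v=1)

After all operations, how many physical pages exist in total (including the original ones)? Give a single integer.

Answer: 3

Derivation:
Op 1: fork(P0) -> P1. 2 ppages; refcounts: pp0:2 pp1:2
Op 2: write(P0, v0, 162). refcount(pp0)=2>1 -> COPY to pp2. 3 ppages; refcounts: pp0:1 pp1:2 pp2:1
Op 3: fork(P0) -> P2. 3 ppages; refcounts: pp0:1 pp1:3 pp2:2
Op 4: fork(P0) -> P3. 3 ppages; refcounts: pp0:1 pp1:4 pp2:3
Op 5: read(P2, v1) -> 34. No state change.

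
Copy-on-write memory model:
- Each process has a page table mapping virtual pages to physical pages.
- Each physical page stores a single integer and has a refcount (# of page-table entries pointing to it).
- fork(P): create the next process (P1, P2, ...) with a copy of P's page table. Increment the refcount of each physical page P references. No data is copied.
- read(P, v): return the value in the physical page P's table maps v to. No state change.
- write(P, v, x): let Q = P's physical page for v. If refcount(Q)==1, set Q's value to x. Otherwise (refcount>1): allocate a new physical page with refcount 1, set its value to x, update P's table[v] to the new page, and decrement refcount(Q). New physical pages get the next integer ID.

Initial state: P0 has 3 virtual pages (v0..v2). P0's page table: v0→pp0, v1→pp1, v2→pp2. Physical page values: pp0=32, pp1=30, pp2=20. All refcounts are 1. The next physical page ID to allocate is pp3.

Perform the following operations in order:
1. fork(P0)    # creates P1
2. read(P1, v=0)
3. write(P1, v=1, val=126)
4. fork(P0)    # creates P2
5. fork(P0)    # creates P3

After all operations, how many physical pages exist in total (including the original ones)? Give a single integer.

Answer: 4

Derivation:
Op 1: fork(P0) -> P1. 3 ppages; refcounts: pp0:2 pp1:2 pp2:2
Op 2: read(P1, v0) -> 32. No state change.
Op 3: write(P1, v1, 126). refcount(pp1)=2>1 -> COPY to pp3. 4 ppages; refcounts: pp0:2 pp1:1 pp2:2 pp3:1
Op 4: fork(P0) -> P2. 4 ppages; refcounts: pp0:3 pp1:2 pp2:3 pp3:1
Op 5: fork(P0) -> P3. 4 ppages; refcounts: pp0:4 pp1:3 pp2:4 pp3:1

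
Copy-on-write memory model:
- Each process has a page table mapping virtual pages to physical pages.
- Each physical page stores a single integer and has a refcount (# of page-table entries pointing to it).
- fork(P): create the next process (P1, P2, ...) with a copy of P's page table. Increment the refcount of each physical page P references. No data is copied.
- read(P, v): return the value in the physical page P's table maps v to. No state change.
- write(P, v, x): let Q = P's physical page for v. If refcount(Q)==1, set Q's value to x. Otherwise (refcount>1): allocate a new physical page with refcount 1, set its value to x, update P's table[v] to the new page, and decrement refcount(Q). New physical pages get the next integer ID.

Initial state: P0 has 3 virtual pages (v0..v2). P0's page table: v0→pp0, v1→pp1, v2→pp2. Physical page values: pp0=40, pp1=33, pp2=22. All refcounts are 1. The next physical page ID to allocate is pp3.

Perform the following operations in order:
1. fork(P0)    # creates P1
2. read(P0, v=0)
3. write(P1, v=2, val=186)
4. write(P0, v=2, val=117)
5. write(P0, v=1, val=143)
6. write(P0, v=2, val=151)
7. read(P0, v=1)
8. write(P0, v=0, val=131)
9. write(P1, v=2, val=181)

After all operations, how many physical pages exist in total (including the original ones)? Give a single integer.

Op 1: fork(P0) -> P1. 3 ppages; refcounts: pp0:2 pp1:2 pp2:2
Op 2: read(P0, v0) -> 40. No state change.
Op 3: write(P1, v2, 186). refcount(pp2)=2>1 -> COPY to pp3. 4 ppages; refcounts: pp0:2 pp1:2 pp2:1 pp3:1
Op 4: write(P0, v2, 117). refcount(pp2)=1 -> write in place. 4 ppages; refcounts: pp0:2 pp1:2 pp2:1 pp3:1
Op 5: write(P0, v1, 143). refcount(pp1)=2>1 -> COPY to pp4. 5 ppages; refcounts: pp0:2 pp1:1 pp2:1 pp3:1 pp4:1
Op 6: write(P0, v2, 151). refcount(pp2)=1 -> write in place. 5 ppages; refcounts: pp0:2 pp1:1 pp2:1 pp3:1 pp4:1
Op 7: read(P0, v1) -> 143. No state change.
Op 8: write(P0, v0, 131). refcount(pp0)=2>1 -> COPY to pp5. 6 ppages; refcounts: pp0:1 pp1:1 pp2:1 pp3:1 pp4:1 pp5:1
Op 9: write(P1, v2, 181). refcount(pp3)=1 -> write in place. 6 ppages; refcounts: pp0:1 pp1:1 pp2:1 pp3:1 pp4:1 pp5:1

Answer: 6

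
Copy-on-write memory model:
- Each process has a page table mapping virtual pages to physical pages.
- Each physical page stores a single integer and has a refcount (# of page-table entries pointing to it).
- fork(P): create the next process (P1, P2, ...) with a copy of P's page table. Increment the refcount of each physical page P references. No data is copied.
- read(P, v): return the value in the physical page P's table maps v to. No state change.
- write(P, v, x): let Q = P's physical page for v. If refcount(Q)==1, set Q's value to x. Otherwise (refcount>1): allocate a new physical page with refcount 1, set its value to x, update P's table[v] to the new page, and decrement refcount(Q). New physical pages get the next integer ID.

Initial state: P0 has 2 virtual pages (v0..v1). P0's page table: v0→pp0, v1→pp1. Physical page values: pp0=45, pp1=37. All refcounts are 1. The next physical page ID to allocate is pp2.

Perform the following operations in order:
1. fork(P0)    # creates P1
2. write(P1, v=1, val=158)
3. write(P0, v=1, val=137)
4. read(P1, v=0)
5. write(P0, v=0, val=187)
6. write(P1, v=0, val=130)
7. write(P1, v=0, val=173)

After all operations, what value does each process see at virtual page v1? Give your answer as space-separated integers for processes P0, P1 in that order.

Op 1: fork(P0) -> P1. 2 ppages; refcounts: pp0:2 pp1:2
Op 2: write(P1, v1, 158). refcount(pp1)=2>1 -> COPY to pp2. 3 ppages; refcounts: pp0:2 pp1:1 pp2:1
Op 3: write(P0, v1, 137). refcount(pp1)=1 -> write in place. 3 ppages; refcounts: pp0:2 pp1:1 pp2:1
Op 4: read(P1, v0) -> 45. No state change.
Op 5: write(P0, v0, 187). refcount(pp0)=2>1 -> COPY to pp3. 4 ppages; refcounts: pp0:1 pp1:1 pp2:1 pp3:1
Op 6: write(P1, v0, 130). refcount(pp0)=1 -> write in place. 4 ppages; refcounts: pp0:1 pp1:1 pp2:1 pp3:1
Op 7: write(P1, v0, 173). refcount(pp0)=1 -> write in place. 4 ppages; refcounts: pp0:1 pp1:1 pp2:1 pp3:1
P0: v1 -> pp1 = 137
P1: v1 -> pp2 = 158

Answer: 137 158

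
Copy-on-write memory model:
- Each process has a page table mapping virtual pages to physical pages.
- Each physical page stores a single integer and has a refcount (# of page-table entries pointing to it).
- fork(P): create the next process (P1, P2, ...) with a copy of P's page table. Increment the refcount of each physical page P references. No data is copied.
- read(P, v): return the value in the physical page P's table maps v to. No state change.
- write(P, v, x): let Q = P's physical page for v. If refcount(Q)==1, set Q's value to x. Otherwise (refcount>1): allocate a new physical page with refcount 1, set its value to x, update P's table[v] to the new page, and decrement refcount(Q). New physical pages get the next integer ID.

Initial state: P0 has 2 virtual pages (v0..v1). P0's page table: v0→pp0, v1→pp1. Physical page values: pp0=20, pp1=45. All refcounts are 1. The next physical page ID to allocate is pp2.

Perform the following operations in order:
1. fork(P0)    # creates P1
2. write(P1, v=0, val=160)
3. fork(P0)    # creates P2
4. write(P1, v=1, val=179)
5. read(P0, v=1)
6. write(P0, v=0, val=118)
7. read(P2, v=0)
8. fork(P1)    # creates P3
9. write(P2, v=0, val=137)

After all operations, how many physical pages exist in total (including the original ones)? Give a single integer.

Op 1: fork(P0) -> P1. 2 ppages; refcounts: pp0:2 pp1:2
Op 2: write(P1, v0, 160). refcount(pp0)=2>1 -> COPY to pp2. 3 ppages; refcounts: pp0:1 pp1:2 pp2:1
Op 3: fork(P0) -> P2. 3 ppages; refcounts: pp0:2 pp1:3 pp2:1
Op 4: write(P1, v1, 179). refcount(pp1)=3>1 -> COPY to pp3. 4 ppages; refcounts: pp0:2 pp1:2 pp2:1 pp3:1
Op 5: read(P0, v1) -> 45. No state change.
Op 6: write(P0, v0, 118). refcount(pp0)=2>1 -> COPY to pp4. 5 ppages; refcounts: pp0:1 pp1:2 pp2:1 pp3:1 pp4:1
Op 7: read(P2, v0) -> 20. No state change.
Op 8: fork(P1) -> P3. 5 ppages; refcounts: pp0:1 pp1:2 pp2:2 pp3:2 pp4:1
Op 9: write(P2, v0, 137). refcount(pp0)=1 -> write in place. 5 ppages; refcounts: pp0:1 pp1:2 pp2:2 pp3:2 pp4:1

Answer: 5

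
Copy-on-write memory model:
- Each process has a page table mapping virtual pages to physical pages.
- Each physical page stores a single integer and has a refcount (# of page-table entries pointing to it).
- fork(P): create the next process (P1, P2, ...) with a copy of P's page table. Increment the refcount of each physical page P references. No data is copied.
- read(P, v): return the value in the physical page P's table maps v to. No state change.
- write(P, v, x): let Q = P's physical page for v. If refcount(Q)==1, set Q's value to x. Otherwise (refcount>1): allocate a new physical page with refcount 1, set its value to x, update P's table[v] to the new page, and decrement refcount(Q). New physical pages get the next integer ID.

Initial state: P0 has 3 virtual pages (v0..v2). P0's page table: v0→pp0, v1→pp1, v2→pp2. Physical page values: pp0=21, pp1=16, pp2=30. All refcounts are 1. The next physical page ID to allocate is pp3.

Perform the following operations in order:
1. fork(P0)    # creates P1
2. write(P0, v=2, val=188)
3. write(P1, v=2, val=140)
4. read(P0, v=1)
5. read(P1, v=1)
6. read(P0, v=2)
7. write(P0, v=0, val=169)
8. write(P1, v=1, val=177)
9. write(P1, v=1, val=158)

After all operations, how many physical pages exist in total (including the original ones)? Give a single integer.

Answer: 6

Derivation:
Op 1: fork(P0) -> P1. 3 ppages; refcounts: pp0:2 pp1:2 pp2:2
Op 2: write(P0, v2, 188). refcount(pp2)=2>1 -> COPY to pp3. 4 ppages; refcounts: pp0:2 pp1:2 pp2:1 pp3:1
Op 3: write(P1, v2, 140). refcount(pp2)=1 -> write in place. 4 ppages; refcounts: pp0:2 pp1:2 pp2:1 pp3:1
Op 4: read(P0, v1) -> 16. No state change.
Op 5: read(P1, v1) -> 16. No state change.
Op 6: read(P0, v2) -> 188. No state change.
Op 7: write(P0, v0, 169). refcount(pp0)=2>1 -> COPY to pp4. 5 ppages; refcounts: pp0:1 pp1:2 pp2:1 pp3:1 pp4:1
Op 8: write(P1, v1, 177). refcount(pp1)=2>1 -> COPY to pp5. 6 ppages; refcounts: pp0:1 pp1:1 pp2:1 pp3:1 pp4:1 pp5:1
Op 9: write(P1, v1, 158). refcount(pp5)=1 -> write in place. 6 ppages; refcounts: pp0:1 pp1:1 pp2:1 pp3:1 pp4:1 pp5:1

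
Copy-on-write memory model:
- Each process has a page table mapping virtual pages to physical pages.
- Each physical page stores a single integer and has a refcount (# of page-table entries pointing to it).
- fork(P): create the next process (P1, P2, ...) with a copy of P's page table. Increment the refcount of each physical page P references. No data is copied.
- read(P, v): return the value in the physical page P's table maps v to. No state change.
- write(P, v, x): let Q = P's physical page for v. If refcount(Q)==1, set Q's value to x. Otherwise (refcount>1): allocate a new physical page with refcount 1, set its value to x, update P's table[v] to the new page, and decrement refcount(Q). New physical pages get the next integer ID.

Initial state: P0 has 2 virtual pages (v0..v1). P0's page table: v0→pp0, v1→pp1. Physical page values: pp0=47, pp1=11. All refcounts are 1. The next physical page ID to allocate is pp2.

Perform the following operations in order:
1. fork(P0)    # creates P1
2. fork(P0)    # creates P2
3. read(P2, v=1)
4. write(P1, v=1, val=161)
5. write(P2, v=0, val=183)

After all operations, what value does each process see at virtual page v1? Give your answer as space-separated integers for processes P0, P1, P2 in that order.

Answer: 11 161 11

Derivation:
Op 1: fork(P0) -> P1. 2 ppages; refcounts: pp0:2 pp1:2
Op 2: fork(P0) -> P2. 2 ppages; refcounts: pp0:3 pp1:3
Op 3: read(P2, v1) -> 11. No state change.
Op 4: write(P1, v1, 161). refcount(pp1)=3>1 -> COPY to pp2. 3 ppages; refcounts: pp0:3 pp1:2 pp2:1
Op 5: write(P2, v0, 183). refcount(pp0)=3>1 -> COPY to pp3. 4 ppages; refcounts: pp0:2 pp1:2 pp2:1 pp3:1
P0: v1 -> pp1 = 11
P1: v1 -> pp2 = 161
P2: v1 -> pp1 = 11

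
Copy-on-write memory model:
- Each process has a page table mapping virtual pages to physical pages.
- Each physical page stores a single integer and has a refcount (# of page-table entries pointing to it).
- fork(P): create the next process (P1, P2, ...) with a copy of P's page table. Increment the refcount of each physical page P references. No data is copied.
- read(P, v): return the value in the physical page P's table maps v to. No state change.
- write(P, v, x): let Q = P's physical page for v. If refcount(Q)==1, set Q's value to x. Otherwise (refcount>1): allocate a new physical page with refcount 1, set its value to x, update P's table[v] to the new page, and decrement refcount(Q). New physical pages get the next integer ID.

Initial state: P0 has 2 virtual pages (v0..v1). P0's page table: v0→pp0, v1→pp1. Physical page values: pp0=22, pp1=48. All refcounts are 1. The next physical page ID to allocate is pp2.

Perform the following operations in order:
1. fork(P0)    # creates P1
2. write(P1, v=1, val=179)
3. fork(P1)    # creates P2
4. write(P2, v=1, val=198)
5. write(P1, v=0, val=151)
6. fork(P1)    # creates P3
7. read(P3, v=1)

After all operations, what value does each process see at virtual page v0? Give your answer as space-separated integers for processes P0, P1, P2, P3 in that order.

Answer: 22 151 22 151

Derivation:
Op 1: fork(P0) -> P1. 2 ppages; refcounts: pp0:2 pp1:2
Op 2: write(P1, v1, 179). refcount(pp1)=2>1 -> COPY to pp2. 3 ppages; refcounts: pp0:2 pp1:1 pp2:1
Op 3: fork(P1) -> P2. 3 ppages; refcounts: pp0:3 pp1:1 pp2:2
Op 4: write(P2, v1, 198). refcount(pp2)=2>1 -> COPY to pp3. 4 ppages; refcounts: pp0:3 pp1:1 pp2:1 pp3:1
Op 5: write(P1, v0, 151). refcount(pp0)=3>1 -> COPY to pp4. 5 ppages; refcounts: pp0:2 pp1:1 pp2:1 pp3:1 pp4:1
Op 6: fork(P1) -> P3. 5 ppages; refcounts: pp0:2 pp1:1 pp2:2 pp3:1 pp4:2
Op 7: read(P3, v1) -> 179. No state change.
P0: v0 -> pp0 = 22
P1: v0 -> pp4 = 151
P2: v0 -> pp0 = 22
P3: v0 -> pp4 = 151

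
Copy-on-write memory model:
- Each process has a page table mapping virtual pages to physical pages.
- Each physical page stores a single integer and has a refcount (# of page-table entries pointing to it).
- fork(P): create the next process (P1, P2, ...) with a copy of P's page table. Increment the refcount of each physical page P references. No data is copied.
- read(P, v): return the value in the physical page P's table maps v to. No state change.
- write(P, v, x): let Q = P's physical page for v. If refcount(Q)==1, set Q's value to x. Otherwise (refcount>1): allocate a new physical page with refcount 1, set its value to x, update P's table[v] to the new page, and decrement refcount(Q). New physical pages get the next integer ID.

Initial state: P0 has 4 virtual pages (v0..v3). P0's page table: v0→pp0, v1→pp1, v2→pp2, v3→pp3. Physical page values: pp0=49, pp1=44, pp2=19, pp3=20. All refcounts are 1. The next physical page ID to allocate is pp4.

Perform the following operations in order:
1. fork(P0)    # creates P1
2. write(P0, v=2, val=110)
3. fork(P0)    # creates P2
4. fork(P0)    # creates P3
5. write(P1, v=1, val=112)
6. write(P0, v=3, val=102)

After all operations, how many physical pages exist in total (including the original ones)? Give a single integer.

Answer: 7

Derivation:
Op 1: fork(P0) -> P1. 4 ppages; refcounts: pp0:2 pp1:2 pp2:2 pp3:2
Op 2: write(P0, v2, 110). refcount(pp2)=2>1 -> COPY to pp4. 5 ppages; refcounts: pp0:2 pp1:2 pp2:1 pp3:2 pp4:1
Op 3: fork(P0) -> P2. 5 ppages; refcounts: pp0:3 pp1:3 pp2:1 pp3:3 pp4:2
Op 4: fork(P0) -> P3. 5 ppages; refcounts: pp0:4 pp1:4 pp2:1 pp3:4 pp4:3
Op 5: write(P1, v1, 112). refcount(pp1)=4>1 -> COPY to pp5. 6 ppages; refcounts: pp0:4 pp1:3 pp2:1 pp3:4 pp4:3 pp5:1
Op 6: write(P0, v3, 102). refcount(pp3)=4>1 -> COPY to pp6. 7 ppages; refcounts: pp0:4 pp1:3 pp2:1 pp3:3 pp4:3 pp5:1 pp6:1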